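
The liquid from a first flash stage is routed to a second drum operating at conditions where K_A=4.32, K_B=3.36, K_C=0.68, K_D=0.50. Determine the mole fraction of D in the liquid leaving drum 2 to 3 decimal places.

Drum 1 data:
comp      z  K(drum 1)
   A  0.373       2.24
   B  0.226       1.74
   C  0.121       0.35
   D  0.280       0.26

x_D (drum 2) = 0.643

Drum 1:
Let ψ₁ = V/F and solve Σ zᵢ(Kᵢ−1)/(1+ψ₁(Kᵢ−1)) = 0.
Feasibility: ΣzᵢKᵢ = 1.344, Σzᵢ/Kᵢ = 1.719 — both > 1, two phases present.
Iterate (Newton) starting at ψ₁ = 0.61:
  ψ₁ = 0.610: g = -0.1295, g' = -0.894 → ψ₁ = 0.465
  ψ₁ = 0.465: g = -0.0110, g' = -0.761 → ψ₁ = 0.451
Converged at ψ₁ = 0.451.
Drum-1 compositions:
  A: x = 0.239, y = 0.536
  B: x = 0.169, y = 0.295
  C: x = 0.171, y = 0.060
  D: x = 0.420, y = 0.109
Drum-2 feed = drum-1 liquid: z₂ = (0.2393, 0.1695, 0.1711, 0.4201).
Drum 2:
Rachford–Rice: g(ψ₂) = Σ zᵢ(Kᵢ−1)/(1+ψ₂(Kᵢ−1)) = 0.
g(0) = ΣzᵢKᵢ − 1 = 0.930 and g(1) = 1 − Σzᵢ/Kᵢ = -0.198, so a root lies in (0, 1).
Newton–Raphson from ψ₂ = 0.5:
  ψ₂ = 0.500: g = 0.1369, g' = -0.783 → ψ₂ = 0.675
  ψ₂ = 0.675: g = 0.0126, g' = -0.659 → ψ₂ = 0.694
Converged at ψ₂ = 0.694.
  A: x = 0.072, y = 0.313
  B: x = 0.064, y = 0.216
  C: x = 0.220, y = 0.150
  D: x = 0.643, y = 0.322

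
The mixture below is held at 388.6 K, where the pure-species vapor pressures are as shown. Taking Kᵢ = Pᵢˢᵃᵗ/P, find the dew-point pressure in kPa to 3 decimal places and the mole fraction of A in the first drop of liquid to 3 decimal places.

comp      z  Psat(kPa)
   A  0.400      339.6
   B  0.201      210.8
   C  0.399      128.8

At the dew point ψ → 1, so Σzᵢ/Kᵢ = 1 with Kᵢ = Pᵢˢᵃᵗ/P ⇒ 1/P = Σzᵢ/Pᵢˢᵃᵗ.
1/P = 0.400/339.6 + 0.201/210.8 + 0.399/128.8 = 0.005229 ⇒ P = 191.234 kPa
xᵢ = zᵢP/Pᵢˢᵃᵗ ⇒ x_A = 0.400·191.234/339.6 = 0.225

Pdew = 191.234 kPa, x_A = 0.225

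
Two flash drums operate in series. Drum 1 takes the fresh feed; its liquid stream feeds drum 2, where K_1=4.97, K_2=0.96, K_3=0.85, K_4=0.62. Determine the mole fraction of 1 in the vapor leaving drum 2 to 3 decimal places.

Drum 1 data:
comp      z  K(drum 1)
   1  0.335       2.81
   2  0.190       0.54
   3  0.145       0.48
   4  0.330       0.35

Drum 1:
Iterate (Newton) starting at ψ₁ = 0.5:
  ψ₁ = 0.500: g = -0.2149, g' = -0.748 → ψ₁ = 0.213
  ψ₁ = 0.213: g = 0.0073, g' = -0.859 → ψ₁ = 0.221
Converged at ψ₁ = 0.221.
Drum-1 compositions:
  1: x = 0.239, y = 0.672
  2: x = 0.212, y = 0.114
  3: x = 0.164, y = 0.079
  4: x = 0.385, y = 0.135
Drum-2 feed = drum-1 liquid: z₂ = (0.2392, 0.2115, 0.1638, 0.3854).
Drum 2:
Newton–Raphson from ψ₂ = 0.31:
  ψ₂ = 0.310: g = 0.2254, g' = -0.834 → ψ₂ = 0.580
  ψ₂ = 0.580: g = 0.0640, g' = -0.442 → ψ₂ = 0.725
  ψ₂ = 0.725: g = 0.0064, g' = -0.362 → ψ₂ = 0.743
Converged at ψ₂ = 0.743.
  1: x = 0.061, y = 0.301
  2: x = 0.218, y = 0.209
  3: x = 0.184, y = 0.157
  4: x = 0.537, y = 0.333

y_1 (drum 2) = 0.301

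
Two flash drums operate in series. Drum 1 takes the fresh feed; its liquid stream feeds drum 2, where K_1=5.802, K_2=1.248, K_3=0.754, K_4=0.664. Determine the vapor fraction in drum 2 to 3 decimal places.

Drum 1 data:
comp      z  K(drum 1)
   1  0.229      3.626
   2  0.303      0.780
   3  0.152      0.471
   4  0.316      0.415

V/F (drum 2) = 0.749

Drum 1:
Let ψ₁ = V/F and solve Σ zᵢ(Kᵢ−1)/(1+ψ₁(Kᵢ−1)) = 0.
Feasibility: ΣzᵢKᵢ = 1.269, Σzᵢ/Kᵢ = 1.536 — both > 1, two phases present.
Newton–Raphson from ψ₁ = 0.5:
  ψ₁ = 0.500: g = -0.1855, g' = -0.608 → ψ₁ = 0.195
  ψ₁ = 0.195: g = 0.0297, g' = -0.897 → ψ₁ = 0.228
  ψ₁ = 0.228: g = 0.0011, g' = -0.833 → ψ₁ = 0.229
Converged at ψ₁ = 0.229.
Drum-1 compositions:
  1: x = 0.143, y = 0.518
  2: x = 0.319, y = 0.249
  3: x = 0.173, y = 0.081
  4: x = 0.365, y = 0.151
Drum-2 feed = drum-1 liquid: z₂ = (0.1429, 0.3191, 0.1730, 0.3650).
Drum 2:
Let ψ₂ = V/F and solve Σ zᵢ(Kᵢ−1)/(1+ψ₂(Kᵢ−1)) = 0.
Feasibility: ΣzᵢKᵢ = 1.600, Σzᵢ/Kᵢ = 1.059 — both > 1, two phases present.
Newton–Raphson from ψ₂ = 0.5:
  ψ₂ = 0.500: g = 0.0762, g' = -0.374 → ψ₂ = 0.704
  ψ₂ = 0.704: g = 0.0119, g' = -0.272 → ψ₂ = 0.748
  ψ₂ = 0.748: g = 0.0003, g' = -0.260 → ψ₂ = 0.749
Converged at ψ₂ = 0.749.
  1: x = 0.031, y = 0.180
  2: x = 0.269, y = 0.336
  3: x = 0.212, y = 0.160
  4: x = 0.488, y = 0.324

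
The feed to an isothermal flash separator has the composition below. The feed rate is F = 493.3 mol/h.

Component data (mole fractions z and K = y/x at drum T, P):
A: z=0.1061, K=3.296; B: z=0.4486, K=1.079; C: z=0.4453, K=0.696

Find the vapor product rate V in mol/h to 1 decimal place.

V = 214.9 mol/h

Rachford–Rice: g(V/F) = Σ zᵢ(Kᵢ−1)/(1+V/F(Kᵢ−1)) = 0.
Check two-phase: ΣzᵢKᵢ = 1.1437 > 1 and Σzᵢ/Kᵢ = 1.0877 > 1, so g(0) = 0.1437 > 0 and g(1) = -0.0877 < 0.
Newton–Raphson from V/F = 0.38:
  V/F = 0.3800: g = 0.01145, g' = -0.2148 → V/F = 0.4333
  V/F = 0.4333: g = 0.00047, g' = -0.1977 → V/F = 0.4357
Converged at V/F = 0.4357.
Then V = V/F·F = 0.4357·493.3 = 214.9 mol/h and L = F − V = 278.4 mol/h.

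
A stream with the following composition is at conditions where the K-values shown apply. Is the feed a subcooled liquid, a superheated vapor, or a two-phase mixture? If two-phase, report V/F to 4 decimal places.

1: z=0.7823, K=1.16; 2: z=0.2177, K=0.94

superheated vapor

ΣzᵢKᵢ = 1.1121; Σzᵢ/Kᵢ = 0.9060.
Since Σzᵢ/Kᵢ < 1 the mixture is above its dew point — single vapor phase.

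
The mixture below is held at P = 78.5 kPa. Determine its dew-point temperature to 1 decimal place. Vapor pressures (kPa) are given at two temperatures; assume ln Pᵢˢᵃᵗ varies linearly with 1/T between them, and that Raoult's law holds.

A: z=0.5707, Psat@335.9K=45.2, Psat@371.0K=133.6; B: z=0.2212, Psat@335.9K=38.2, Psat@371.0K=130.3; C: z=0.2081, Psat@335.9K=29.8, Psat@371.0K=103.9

T = 355.9 K

Dew-point temperature: Σzᵢ·P/Pᵢˢᵃᵗ(T) = 1. Interpolate ln Pᵢˢᵃᵗ = aᵢ + bᵢ/T.
  T = 335.9 K: ΣzᵢP/Pᵢˢᵃᵗ = 1.9939
  T = 371.0 K: ΣzᵢP/Pᵢˢᵃᵗ = 0.6258
  T = 353.4 K: ΣzᵢP/Pᵢˢᵃᵗ = 1.0863
  T = 362.2 K: ΣzᵢP/Pᵢˢᵃᵗ = 0.8189
  T = 357.8 K: ΣzᵢP/Pᵢˢᵃᵗ = 0.9415
  T = 355.6 K: ΣzᵢP/Pᵢˢᵃᵗ = 1.0109
Interpolating between 355.6 K and 357.8 K gives T ≈ 355.9 K.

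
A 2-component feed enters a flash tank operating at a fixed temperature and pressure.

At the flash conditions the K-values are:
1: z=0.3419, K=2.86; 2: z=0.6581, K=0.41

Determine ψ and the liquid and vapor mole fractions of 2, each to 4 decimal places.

Let ψ = V/F and solve Σ zᵢ(Kᵢ−1)/(1+ψ(Kᵢ−1)) = 0.
Check two-phase: ΣzᵢKᵢ = 1.2477 > 1 and Σzᵢ/Kᵢ = 1.7247 > 1, so g(0) = 0.2477 > 0 and g(1) = -0.7247 < 0.
Binary case is linear: z₁(K₁−1)(1+ψ(K₂−1)) + z₂(K₂−1)(1+ψ(K₁−1)) = 0
⇒ ψ = [z₁(K₁−1)+z₂(K₂−1)] / [−(K₁−1)(K₂−1)] = 0.24765/1.09740 = 0.2257
Compositions from xᵢ = zᵢ/(1+ψ(Kᵢ−1)), yᵢ = Kᵢxᵢ:
  1: x = 0.2408, y = 0.6887
  2: x = 0.7592, y = 0.3113

ψ = 0.2257, x_2 = 0.7592, y_2 = 0.3113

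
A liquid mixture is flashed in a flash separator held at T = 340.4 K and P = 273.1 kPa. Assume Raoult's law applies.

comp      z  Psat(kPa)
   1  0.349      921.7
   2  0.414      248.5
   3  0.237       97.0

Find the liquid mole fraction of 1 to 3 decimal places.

x_1 = 0.132

Raoult's law: Kᵢ = Pᵢˢᵃᵗ/P = Pᵢˢᵃᵗ/273.1.
  K_1 = 921.7/273.1 = 3.37495, K_2 = 248.5/273.1 = 0.90992, K_3 = 97.0/273.1 = 0.35518
Let ψ = V/F and solve Σ zᵢ(Kᵢ−1)/(1+ψ(Kᵢ−1)) = 0.
Feasibility: ΣzᵢKᵢ = 1.639, Σzᵢ/Kᵢ = 1.226 — both > 1, two phases present.
Newton–Raphson from ψ = 0.41:
  ψ = 0.410: g = 0.1735, g' = -0.691 → ψ = 0.661
  ψ = 0.661: g = 0.0165, g' = -0.601 → ψ = 0.689
  ψ = 0.689: g = -0.0001, g' = -0.606 → ψ = 0.688
Converged at ψ = 0.688.
Compositions from xᵢ = zᵢ/(1+ψ(Kᵢ−1)), yᵢ = Kᵢxᵢ:
  1: x = 0.132, y = 0.447
  2: x = 0.441, y = 0.402
  3: x = 0.426, y = 0.151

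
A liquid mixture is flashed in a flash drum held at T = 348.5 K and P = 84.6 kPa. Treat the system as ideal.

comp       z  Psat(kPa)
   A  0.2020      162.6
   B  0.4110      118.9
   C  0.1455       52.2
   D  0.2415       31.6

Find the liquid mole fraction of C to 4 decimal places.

Raoult's law: Kᵢ = Pᵢˢᵃᵗ/P = Pᵢˢᵃᵗ/84.6.
  K_A = 162.6/84.6 = 1.921986, K_B = 118.9/84.6 = 1.405437, K_C = 52.2/84.6 = 0.617021, K_D = 31.6/84.6 = 0.373522
Rachford–Rice: g(V/F) = Σ zᵢ(Kᵢ−1)/(1+V/F(Kᵢ−1)) = 0.
g(0) = ΣzᵢKᵢ − 1 = 0.1459 and g(1) = 1 − Σzᵢ/Kᵢ = -0.2799, so a root lies in (0, 1).
Iterate (Newton) starting at V/F = 0.5:
  V/F = 0.5000: g = -0.02320, g' = -0.3608 → V/F = 0.4357
  V/F = 0.4357: g = -0.00049, g' = -0.3462 → V/F = 0.4343
Converged at V/F = 0.4343.
Compositions from xᵢ = zᵢ/(1+V/F(Kᵢ−1)), yᵢ = Kᵢxᵢ:
  A: x = 0.1442, y = 0.2772
  B: x = 0.3495, y = 0.4912
  C: x = 0.1745, y = 0.1077
  D: x = 0.3318, y = 0.1239

x_C = 0.1745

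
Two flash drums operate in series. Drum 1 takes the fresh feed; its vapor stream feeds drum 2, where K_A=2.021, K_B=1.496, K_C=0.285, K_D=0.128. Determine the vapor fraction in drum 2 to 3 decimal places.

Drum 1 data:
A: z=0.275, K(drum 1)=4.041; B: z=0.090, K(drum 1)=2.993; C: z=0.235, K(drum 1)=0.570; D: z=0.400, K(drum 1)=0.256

Drum 1:
Let ψ₁ = V/F and solve Σ zᵢ(Kᵢ−1)/(1+ψ₁(Kᵢ−1)) = 0.
Check two-phase: ΣzᵢKᵢ = 1.617 > 1 and Σzᵢ/Kᵢ = 2.073 > 1, so g(0) = 0.617 > 0 and g(1) = -1.073 < 0.
Newton iteration, ψ₁⁰ = 0.5:
  ψ₁ = 0.500: g = -0.1810, g' = -1.122 → ψ₁ = 0.339
  ψ₁ = 0.339: g = 0.0029, g' = -1.200 → ψ₁ = 0.341
Converged at ψ₁ = 0.341.
Drum-1 compositions:
  A: x = 0.135, y = 0.545
  B: x = 0.054, y = 0.160
  C: x = 0.275, y = 0.157
  D: x = 0.536, y = 0.137
Drum-2 feed = drum-1 vapor: z₂ = (0.5454, 0.1604, 0.1570, 0.1372).
Drum 2:
Material balance + equilibrium reduce to Σ zᵢ(Kᵢ−1)/(1+ψ₂(Kᵢ−1)) = 0.
Feasibility: ΣzᵢKᵢ = 1.405, Σzᵢ/Kᵢ = 2.000 — both > 1, two phases present.
Newton iteration, ψ₂⁰ = 0.54:
  ψ₂ = 0.540: g = 0.0127, g' = -0.846 → ψ₂ = 0.555
Converged at ψ₂ = 0.555.
  A: x = 0.348, y = 0.704
  B: x = 0.126, y = 0.188
  C: x = 0.260, y = 0.074
  D: x = 0.266, y = 0.034

V/F (drum 2) = 0.555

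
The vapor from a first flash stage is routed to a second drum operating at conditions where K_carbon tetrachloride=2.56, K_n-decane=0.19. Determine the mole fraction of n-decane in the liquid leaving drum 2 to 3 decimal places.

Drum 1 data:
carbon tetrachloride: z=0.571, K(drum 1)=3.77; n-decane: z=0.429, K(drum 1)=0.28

x_n-decane (drum 2) = 0.658

Drum 1:
Material balance + equilibrium reduce to Σ zᵢ(Kᵢ−1)/(1+ψ₁(Kᵢ−1)) = 0.
g(0) = ΣzᵢKᵢ − 1 = 1.273 and g(1) = 1 − Σzᵢ/Kᵢ = -0.684, so a root lies in (0, 1).
Newton iteration, ψ₁⁰ = 0.61:
  ψ₁ = 0.610: g = 0.0373, g' = -1.313 → ψ₁ = 0.638
Converged at ψ₁ = 0.638.
Drum-1 compositions:
  carbon tetrachloride: x = 0.206, y = 0.778
  n-decane: x = 0.794, y = 0.222
Drum-2 feed = drum-1 vapor: z₂ = (0.7778, 0.2222).
Drum 2:
Let ψ₂ = V/F and solve Σ zᵢ(Kᵢ−1)/(1+ψ₂(Kᵢ−1)) = 0.
Check two-phase: ΣzᵢKᵢ = 2.033 > 1 and Σzᵢ/Kᵢ = 1.473 > 1, so g(0) = 1.033 > 0 and g(1) = -0.473 < 0.
Newton iteration, ψ₂⁰ = 0.47:
  ψ₂ = 0.470: g = 0.4094, g' = -1.010 → ψ₂ = 0.875
  ψ₂ = 0.875: g = -0.1055, g' = -2.059 → ψ₂ = 0.824
  ψ₂ = 0.824: g = -0.0104, g' = -1.681 → ψ₂ = 0.818
Converged at ψ₂ = 0.818.
  carbon tetrachloride: x = 0.342, y = 0.875
  n-decane: x = 0.658, y = 0.125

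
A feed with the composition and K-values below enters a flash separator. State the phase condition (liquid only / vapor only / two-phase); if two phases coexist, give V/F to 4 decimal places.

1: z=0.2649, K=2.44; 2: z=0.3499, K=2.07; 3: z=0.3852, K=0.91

ΣzᵢKᵢ = 1.7212; Σzᵢ/Kᵢ = 0.7009.
Since Σzᵢ/Kᵢ < 1 the mixture is above its dew point — single vapor phase.

vapor only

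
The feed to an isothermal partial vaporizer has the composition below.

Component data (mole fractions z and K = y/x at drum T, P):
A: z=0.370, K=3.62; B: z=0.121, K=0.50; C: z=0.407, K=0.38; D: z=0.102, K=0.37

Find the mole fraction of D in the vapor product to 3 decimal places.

Newton–Raphson from β = 0.55:
  β = 0.550: g = -0.1676, g' = -0.939 → β = 0.372
  β = 0.372: g = 0.0052, g' = -1.031 → β = 0.377
Converged at β = 0.377.
Compositions from xᵢ = zᵢ/(1+β(Kᵢ−1)), yᵢ = Kᵢxᵢ:
  A: x = 0.186, y = 0.674
  B: x = 0.149, y = 0.075
  C: x = 0.531, y = 0.202
  D: x = 0.134, y = 0.049

y_D = 0.049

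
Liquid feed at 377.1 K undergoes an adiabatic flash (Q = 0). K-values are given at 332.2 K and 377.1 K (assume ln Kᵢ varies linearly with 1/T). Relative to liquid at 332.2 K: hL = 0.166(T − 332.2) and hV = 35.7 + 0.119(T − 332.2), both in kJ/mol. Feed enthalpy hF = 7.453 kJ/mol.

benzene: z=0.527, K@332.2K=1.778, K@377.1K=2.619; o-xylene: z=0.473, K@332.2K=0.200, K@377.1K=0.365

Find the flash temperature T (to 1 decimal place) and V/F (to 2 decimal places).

Adiabatic flash: solve Rachford–Rice at each trial T, then check hF = ψ·hV(T) + (1−ψ)·hL(T).
  T = 332.2 K: K = (1.778, 0.200), RR gives ψ = 0.051, H_out = 1.813 kJ/mol
  T = 377.1 K: K = (2.619, 0.365), RR gives ψ = 0.538, H_out = 25.517 kJ/mol
  T = 354.6 K: K = (2.184, 0.275), RR gives ψ = 0.327, H_out = 15.064 kJ/mol
  T = 343.4 K: K = (1.977, 0.236), RR gives ψ = 0.206, H_out = 9.087 kJ/mol
  T = 337.8 K: K = (1.877, 0.217), RR gives ψ = 0.134, H_out = 5.672 kJ/mol
  T = 340.6 K: K = (1.927, 0.227), RR gives ψ = 0.171, H_out = 7.426 kJ/mol
  T = 342.0 K: K = (1.952, 0.231), RR gives ψ = 0.188, H_out = 8.267 kJ/mol
Linear interpolation between T = 340.6 (H_out = 7.426) and T = 342.0 (H_out = 8.267) on hF = 7.453 gives T ≈ 340.6 K, at which ψ = 0.17.

T = 340.6 K, V/F = 0.17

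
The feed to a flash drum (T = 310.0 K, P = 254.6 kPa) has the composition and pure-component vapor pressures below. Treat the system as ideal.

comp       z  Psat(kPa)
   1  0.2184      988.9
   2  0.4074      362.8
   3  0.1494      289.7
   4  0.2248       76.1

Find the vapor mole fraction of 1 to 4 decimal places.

Raoult's law: Kᵢ = Pᵢˢᵃᵗ/P = Pᵢˢᵃᵗ/254.6.
  K_1 = 988.9/254.6 = 3.884132, K_2 = 362.8/254.6 = 1.424980, K_3 = 289.7/254.6 = 1.137863, K_4 = 76.1/254.6 = 0.298900
Material balance + equilibrium reduce to Σ zᵢ(Kᵢ−1)/(1+ψ(Kᵢ−1)) = 0.
Feasibility: ΣzᵢKᵢ = 1.6660, Σzᵢ/Kᵢ = 1.2255 — both > 1, two phases present.
Iterate (Newton) starting at ψ = 0.41:
  ψ = 0.4100: g = 0.23436, g' = -0.6549 → ψ = 0.7678
  ψ = 0.7678: g = 0.00373, g' = -0.7384 → ψ = 0.7729
Converged at ψ = 0.7729.
Compositions from xᵢ = zᵢ/(1+ψ(Kᵢ−1)), yᵢ = Kᵢxᵢ:
  1: x = 0.0676, y = 0.2627
  2: x = 0.3067, y = 0.4370
  3: x = 0.1350, y = 0.1536
  4: x = 0.4907, y = 0.1467

y_1 = 0.2627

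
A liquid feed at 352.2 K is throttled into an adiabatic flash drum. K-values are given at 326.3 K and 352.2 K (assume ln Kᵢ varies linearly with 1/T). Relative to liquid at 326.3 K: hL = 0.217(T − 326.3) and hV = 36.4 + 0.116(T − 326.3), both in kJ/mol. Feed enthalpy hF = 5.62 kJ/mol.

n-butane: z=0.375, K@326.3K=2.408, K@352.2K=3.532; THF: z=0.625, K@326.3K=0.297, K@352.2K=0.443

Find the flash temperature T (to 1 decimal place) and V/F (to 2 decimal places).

T = 329.4 K, V/F = 0.14

Adiabatic flash: solve Rachford–Rice at each trial T, then check hF = ψ·hV(T) + (1−ψ)·hL(T).
  T = 326.3 K: K = (2.408, 0.297), RR gives ψ = 0.090, H_out = 3.259 kJ/mol
  T = 352.2 K: K = (3.532, 0.443), RR gives ψ = 0.426, H_out = 20.026 kJ/mol
  T = 339.2 K: K = (2.936, 0.365), RR gives ψ = 0.268, H_out = 12.200 kJ/mol
  T = 332.8 K: K = (2.666, 0.330), RR gives ψ = 0.185, H_out = 8.014 kJ/mol
  T = 329.6 K: K = (2.537, 0.314), RR gives ψ = 0.140, H_out = 5.754 kJ/mol
  T = 328.0 K: K = (2.474, 0.305), RR gives ψ = 0.116, H_out = 4.568 kJ/mol
Linear interpolation between T = 328.0 (H_out = 4.568) and T = 329.6 (H_out = 5.754) on hF = 5.62 gives T ≈ 329.4 K, at which ψ = 0.14.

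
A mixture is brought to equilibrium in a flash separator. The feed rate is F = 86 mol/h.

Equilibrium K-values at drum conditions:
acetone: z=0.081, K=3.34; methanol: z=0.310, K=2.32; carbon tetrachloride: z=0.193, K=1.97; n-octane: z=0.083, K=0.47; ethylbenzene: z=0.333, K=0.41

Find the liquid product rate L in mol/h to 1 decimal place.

L = 26.9 mol/h

Let ψ = V/F and solve Σ zᵢ(Kᵢ−1)/(1+ψ(Kᵢ−1)) = 0.
Check two-phase: ΣzᵢKᵢ = 1.545 > 1 and Σzᵢ/Kᵢ = 1.245 > 1, so g(0) = 0.545 > 0 and g(1) = -0.245 < 0.
Newton–Raphson from ψ = 0.5:
  ψ = 0.500: g = 0.1214, g' = -0.649 → ψ = 0.687
Converged at ψ = 0.687.
Then V = ψ·F = 0.6871·86 = 59.1 mol/h and L = F − V = 26.9 mol/h.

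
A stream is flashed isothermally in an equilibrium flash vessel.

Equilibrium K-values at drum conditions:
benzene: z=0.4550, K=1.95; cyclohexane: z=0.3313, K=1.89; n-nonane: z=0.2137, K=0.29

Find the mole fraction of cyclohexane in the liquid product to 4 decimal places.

x_cyclohexane = 0.1861

Rachford–Rice: g(V/F) = Σ zᵢ(Kᵢ−1)/(1+V/F(Kᵢ−1)) = 0.
g(0) = ΣzᵢKᵢ − 1 = 0.5754 and g(1) = 1 − Σzᵢ/Kᵢ = -0.1455, so a root lies in (0, 1).
Newton iteration, V/F⁰ = 0.5:
  V/F = 0.5000: g = 0.26187, g' = -0.5734 → V/F = 0.9567
  V/F = 0.9567: g = -0.08738, g' = -1.2365 → V/F = 0.8861
  V/F = 0.8861: g = -0.00953, g' = -0.9862 → V/F = 0.8764
  V/F = 0.8764: g = -0.00013, g' = -0.9600 → V/F = 0.8763
Converged at V/F = 0.8763.
Compositions from xᵢ = zᵢ/(1+V/F(Kᵢ−1)), yᵢ = Kᵢxᵢ:
  benzene: x = 0.2483, y = 0.4842
  cyclohexane: x = 0.1861, y = 0.3518
  n-nonane: x = 0.5656, y = 0.1640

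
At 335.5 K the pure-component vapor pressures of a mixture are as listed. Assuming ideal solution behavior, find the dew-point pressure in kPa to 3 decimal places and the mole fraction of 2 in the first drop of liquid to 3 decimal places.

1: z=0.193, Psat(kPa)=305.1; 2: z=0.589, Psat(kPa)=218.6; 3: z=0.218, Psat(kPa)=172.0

Pdew = 217.654 kPa, x_2 = 0.586

At the dew point ψ → 1, so Σzᵢ/Kᵢ = 1 with Kᵢ = Pᵢˢᵃᵗ/P ⇒ 1/P = Σzᵢ/Pᵢˢᵃᵗ.
1/P = 0.193/305.1 + 0.589/218.6 + 0.218/172.0 = 0.004594 ⇒ P = 217.654 kPa
xᵢ = zᵢP/Pᵢˢᵃᵗ ⇒ x_2 = 0.589·217.654/218.6 = 0.586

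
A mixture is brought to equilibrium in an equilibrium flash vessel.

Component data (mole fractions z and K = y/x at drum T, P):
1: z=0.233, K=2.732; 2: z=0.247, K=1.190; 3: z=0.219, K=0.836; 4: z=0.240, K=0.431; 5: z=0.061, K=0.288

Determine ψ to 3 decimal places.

ψ = 0.414

Let ψ = V/F and solve Σ zᵢ(Kᵢ−1)/(1+ψ(Kᵢ−1)) = 0.
Feasibility: ΣzᵢKᵢ = 1.235, Σzᵢ/Kᵢ = 1.323 — both > 1, two phases present.
Newton–Raphson from ψ = 0.5:
  ψ = 0.500: g = -0.0383, g' = -0.442 → ψ = 0.413
  ψ = 0.413: g = 0.0001, g' = -0.447 → ψ = 0.414
Converged at ψ = 0.414.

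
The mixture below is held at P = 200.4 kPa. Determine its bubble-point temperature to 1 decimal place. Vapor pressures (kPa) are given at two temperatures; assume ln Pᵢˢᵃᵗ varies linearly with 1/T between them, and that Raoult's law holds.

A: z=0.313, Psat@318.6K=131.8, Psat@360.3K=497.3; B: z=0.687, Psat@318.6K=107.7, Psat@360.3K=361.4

Bubble-point temperature: ΣzᵢPᵢˢᵃᵗ(T) = P. Interpolate ln Pᵢˢᵃᵗ = aᵢ + bᵢ/T.
  T = 318.6 K: ΣzᵢPᵢˢᵃᵗ = 115.24 kPa
  T = 360.3 K: ΣzᵢPᵢˢᵃᵗ = 403.94 kPa
  T = 339.5 K: ΣzᵢPᵢˢᵃᵗ = 224.48 kPa
  T = 329.1 K: ΣzᵢPᵢˢᵃᵗ = 162.79 kPa
  T = 334.3 K: ΣzᵢPᵢˢᵃᵗ = 191.64 kPa
  T = 336.9 K: ΣzᵢPᵢˢᵃᵗ = 207.53 kPa
  T = 335.6 K: ΣzᵢPᵢˢᵃᵗ = 199.46 kPa
Interpolating between 335.6 K and 336.9 K gives T ≈ 335.8 K.

T = 335.8 K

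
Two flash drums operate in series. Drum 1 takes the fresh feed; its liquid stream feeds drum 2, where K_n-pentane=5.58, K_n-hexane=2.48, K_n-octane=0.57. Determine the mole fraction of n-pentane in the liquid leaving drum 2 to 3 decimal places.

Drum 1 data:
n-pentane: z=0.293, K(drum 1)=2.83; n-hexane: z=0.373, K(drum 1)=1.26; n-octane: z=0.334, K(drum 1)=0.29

x_n-pentane (drum 2) = 0.031

Drum 1:
Material balance + equilibrium reduce to Σ zᵢ(Kᵢ−1)/(1+ψ₁(Kᵢ−1)) = 0.
Check two-phase: ΣzᵢKᵢ = 1.396 > 1 and Σzᵢ/Kᵢ = 1.551 > 1, so g(0) = 0.396 > 0 and g(1) = -0.551 < 0.
Iterate (Newton) starting at ψ₁ = 0.59:
  ψ₁ = 0.590: g = -0.0662, g' = -0.744 → ψ₁ = 0.501
  ψ₁ = 0.501: g = -0.0026, g' = -0.692 → ψ₁ = 0.497
Converged at ψ₁ = 0.497.
Drum-1 compositions:
  n-pentane: x = 0.153, y = 0.434
  n-hexane: x = 0.330, y = 0.416
  n-octane: x = 0.516, y = 0.150
Drum-2 feed = drum-1 liquid: z₂ = (0.1534, 0.3303, 0.5163).
Drum 2:
Material balance + equilibrium reduce to Σ zᵢ(Kᵢ−1)/(1+ψ₂(Kᵢ−1)) = 0.
Feasibility: ΣzᵢKᵢ = 1.969, Σzᵢ/Kᵢ = 1.066 — both > 1, two phases present.
Newton–Raphson from ψ₂ = 0.5:
  ψ₂ = 0.500: g = 0.2117, g' = -0.691 → ψ₂ = 0.806
  ψ₂ = 0.806: g = 0.0328, g' = -0.520 → ψ₂ = 0.869
  ψ₂ = 0.869: g = 0.0003, g' = -0.512 → ψ₂ = 0.870
Converged at ψ₂ = 0.870.
  n-pentane: x = 0.031, y = 0.172
  n-hexane: x = 0.144, y = 0.358
  n-octane: x = 0.825, y = 0.470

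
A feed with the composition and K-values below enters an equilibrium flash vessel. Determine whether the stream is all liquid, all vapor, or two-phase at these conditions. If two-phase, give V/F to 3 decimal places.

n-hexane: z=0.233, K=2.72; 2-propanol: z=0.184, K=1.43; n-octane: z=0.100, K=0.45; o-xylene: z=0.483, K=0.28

two-phase, V/F = 0.083

ΣzᵢKᵢ = 1.077; Σzᵢ/Kᵢ = 2.162.
Both exceed 1, so a two-phase solution exists.
Newton–Raphson from ψ = 0.33:
  ψ = 0.330: g = -0.1984, g' = -0.783 → ψ = 0.076
  ψ = 0.076: g = 0.0053, g' = -0.884 → ψ = 0.083
Converged at ψ = 0.083.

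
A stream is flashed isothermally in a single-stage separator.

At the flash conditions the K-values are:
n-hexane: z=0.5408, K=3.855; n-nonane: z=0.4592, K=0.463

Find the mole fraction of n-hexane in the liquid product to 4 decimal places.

x_n-hexane = 0.1583

Material balance + equilibrium reduce to Σ zᵢ(Kᵢ−1)/(1+β(Kᵢ−1)) = 0.
Feasibility: ΣzᵢKᵢ = 2.2974, Σzᵢ/Kᵢ = 1.1321 — both > 1, two phases present.
Binary case is linear: z₁(K₁−1)(1+β(K₂−1)) + z₂(K₂−1)(1+β(K₁−1)) = 0
⇒ β = [z₁(K₁−1)+z₂(K₂−1)] / [−(K₁−1)(K₂−1)] = 1.29739/1.53313 = 0.8462
Compositions from xᵢ = zᵢ/(1+β(Kᵢ−1)), yᵢ = Kᵢxᵢ:
  n-hexane: x = 0.1583, y = 0.6103
  n-nonane: x = 0.8417, y = 0.3897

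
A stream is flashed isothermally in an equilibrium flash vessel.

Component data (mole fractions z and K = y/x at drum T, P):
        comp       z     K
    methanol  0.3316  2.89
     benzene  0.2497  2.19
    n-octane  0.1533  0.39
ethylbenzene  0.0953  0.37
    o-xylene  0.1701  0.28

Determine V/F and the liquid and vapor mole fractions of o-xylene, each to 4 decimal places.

V/F = 0.6083, x_o-xylene = 0.3026, y_o-xylene = 0.0847

Material balance + equilibrium reduce to Σ zᵢ(Kᵢ−1)/(1+V/F(Kᵢ−1)) = 0.
Feasibility: ΣzᵢKᵢ = 1.6478, Σzᵢ/Kᵢ = 1.4869 — both > 1, two phases present.
Newton iteration, V/F⁰ = 0.5:
  V/F = 0.5000: g = 0.09496, g' = -0.8661 → V/F = 0.6096
  V/F = 0.6096: g = -0.00123, g' = -0.8989 → V/F = 0.6083
Converged at V/F = 0.6083.
Compositions from xᵢ = zᵢ/(1+V/F(Kᵢ−1)), yᵢ = Kᵢxᵢ:
  methanol: x = 0.1543, y = 0.4458
  benzene: x = 0.1449, y = 0.3172
  n-octane: x = 0.2437, y = 0.0951
  ethylbenzene: x = 0.1545, y = 0.0572
  o-xylene: x = 0.3026, y = 0.0847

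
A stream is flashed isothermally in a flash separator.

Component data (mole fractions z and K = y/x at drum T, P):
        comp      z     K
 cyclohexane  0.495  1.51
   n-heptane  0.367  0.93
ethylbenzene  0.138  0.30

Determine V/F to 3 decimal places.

Rachford–Rice: g(V/F) = Σ zᵢ(Kᵢ−1)/(1+V/F(Kᵢ−1)) = 0.
g(0) = ΣzᵢKᵢ − 1 = 0.130 and g(1) = 1 − Σzᵢ/Kᵢ = -0.182, so a root lies in (0, 1).
Newton–Raphson from V/F = 0.5:
  V/F = 0.500: g = 0.0259, g' = -0.244 → V/F = 0.606
  V/F = 0.606: g = -0.0018, g' = -0.281 → V/F = 0.600
Converged at V/F = 0.600.

V/F = 0.600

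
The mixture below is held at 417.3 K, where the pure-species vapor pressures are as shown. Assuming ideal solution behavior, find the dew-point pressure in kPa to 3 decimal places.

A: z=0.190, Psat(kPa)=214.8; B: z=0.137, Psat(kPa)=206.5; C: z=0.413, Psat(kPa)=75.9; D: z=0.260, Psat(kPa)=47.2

At the dew point ψ → 1, so Σzᵢ/Kᵢ = 1 with Kᵢ = Pᵢˢᵃᵗ/P ⇒ 1/P = Σzᵢ/Pᵢˢᵃᵗ.
1/P = 0.190/214.8 + 0.137/206.5 + 0.413/75.9 + 0.260/47.2 = 0.012498 ⇒ P = 80.014 kPa

Pdew = 80.014 kPa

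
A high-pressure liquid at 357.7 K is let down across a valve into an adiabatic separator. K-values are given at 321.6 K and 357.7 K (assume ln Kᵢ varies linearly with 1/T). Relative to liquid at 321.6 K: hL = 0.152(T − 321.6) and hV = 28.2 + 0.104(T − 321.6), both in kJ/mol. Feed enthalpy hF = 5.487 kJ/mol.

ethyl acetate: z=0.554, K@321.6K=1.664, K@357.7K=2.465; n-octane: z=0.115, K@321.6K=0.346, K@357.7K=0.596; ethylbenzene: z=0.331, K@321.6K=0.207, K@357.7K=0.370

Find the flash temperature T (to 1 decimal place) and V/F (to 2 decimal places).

Adiabatic flash: solve Rachford–Rice at each trial T, then check hF = ψ·hV(T) + (1−ψ)·hL(T).
  T = 321.6 K: K = (1.664, 0.346, 0.207), RR gives ψ = 0.060, H_out = 1.686 kJ/mol
  T = 357.7 K: K = (2.465, 0.596, 0.370), RR gives ψ = 0.649, H_out = 22.676 kJ/mol
  T = 339.6 K: K = (2.045, 0.460, 0.281), RR gives ψ = 0.393, H_out = 13.476 kJ/mol
  T = 330.6 K: K = (1.850, 0.401, 0.242), RR gives ψ = 0.246, H_out = 8.212 kJ/mol
  T = 326.1 K: K = (1.756, 0.373, 0.224), RR gives ψ = 0.160, H_out = 5.169 kJ/mol
  T = 328.4 K: K = (1.804, 0.387, 0.233), RR gives ψ = 0.206, H_out = 6.770 kJ/mol
  T = 327.2 K: K = (1.779, 0.379, 0.228), RR gives ψ = 0.182, H_out = 5.948 kJ/mol
Linear interpolation between T = 326.1 (H_out = 5.169) and T = 327.2 (H_out = 5.948) on hF = 5.487 gives T ≈ 326.5 K, at which ψ = 0.17.

T = 326.5 K, V/F = 0.17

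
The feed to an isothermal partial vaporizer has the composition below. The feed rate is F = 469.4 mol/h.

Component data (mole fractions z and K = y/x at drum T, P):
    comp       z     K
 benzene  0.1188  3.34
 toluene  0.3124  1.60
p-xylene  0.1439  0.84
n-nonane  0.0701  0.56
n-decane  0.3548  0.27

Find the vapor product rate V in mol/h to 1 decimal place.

V = 91.0 mol/h

Rachford–Rice: g(ψ) = Σ zᵢ(Kᵢ−1)/(1+ψ(Kᵢ−1)) = 0.
Check two-phase: ΣzᵢKᵢ = 1.1526 > 1 and Σzᵢ/Kᵢ = 1.8414 > 1, so g(0) = 0.1526 > 0 and g(1) = -0.8414 < 0.
Newton iteration, ψ⁰ = 0.5:
  ψ = 0.5000: g = -0.20016, g' = -0.7003 → ψ = 0.2142
  ψ = 0.2142: g = -0.01361, g' = -0.6631 → ψ = 0.1936
  ψ = 0.1936: g = 0.00012, g' = -0.6749 → ψ = 0.1938
Converged at ψ = 0.1938.
Then V = ψ·F = 0.1938·469.4 = 91.0 mol/h and L = F − V = 378.4 mol/h.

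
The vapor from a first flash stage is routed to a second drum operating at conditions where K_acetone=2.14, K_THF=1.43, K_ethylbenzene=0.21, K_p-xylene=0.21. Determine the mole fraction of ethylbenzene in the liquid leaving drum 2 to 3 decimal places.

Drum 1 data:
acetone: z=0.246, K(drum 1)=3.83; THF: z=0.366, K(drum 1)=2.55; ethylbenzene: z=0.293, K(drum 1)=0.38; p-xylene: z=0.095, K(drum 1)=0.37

Drum 1:
Let ψ₁ = V/F and solve Σ zᵢ(Kᵢ−1)/(1+ψ₁(Kᵢ−1)) = 0.
Feasibility: ΣzᵢKᵢ = 2.022, Σzᵢ/Kᵢ = 1.236 — both > 1, two phases present.
Newton–Raphson from ψ₁ = 0.44:
  ψ₁ = 0.440: g = 0.3147, g' = -0.987 → ψ₁ = 0.759
  ψ₁ = 0.759: g = 0.0240, g' = -0.925 → ψ₁ = 0.785
Converged at ψ₁ = 0.785.
Drum-1 compositions:
  acetone: x = 0.076, y = 0.293
  THF: x = 0.165, y = 0.421
  ethylbenzene: x = 0.571, y = 0.217
  p-xylene: x = 0.188, y = 0.070
Drum-2 feed = drum-1 vapor: z₂ = (0.2925, 0.4211, 0.2168, 0.0695).
Drum 2:
Let ψ₂ = V/F and solve Σ zᵢ(Kᵢ−1)/(1+ψ₂(Kᵢ−1)) = 0.
Check two-phase: ΣzᵢKᵢ = 1.288 > 1 and Σzᵢ/Kᵢ = 1.795 > 1, so g(0) = 0.288 > 0 and g(1) = -0.795 < 0.
Newton–Raphson from ψ₂ = 0.36:
  ψ₂ = 0.360: g = 0.0772, g' = -0.598 → ψ₂ = 0.489
  ψ₂ = 0.489: g = -0.0048, g' = -0.684 → ψ₂ = 0.482
Converged at ψ₂ = 0.482.
  acetone: x = 0.189, y = 0.404
  THF: x = 0.349, y = 0.499
  ethylbenzene: x = 0.350, y = 0.074
  p-xylene: x = 0.112, y = 0.024

x_ethylbenzene (drum 2) = 0.350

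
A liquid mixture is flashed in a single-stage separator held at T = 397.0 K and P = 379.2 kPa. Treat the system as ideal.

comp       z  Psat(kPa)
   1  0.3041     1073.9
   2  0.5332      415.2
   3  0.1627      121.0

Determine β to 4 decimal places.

Raoult's law: Kᵢ = Pᵢˢᵃᵗ/P = Pᵢˢᵃᵗ/379.2.
  K_1 = 1073.9/379.2 = 2.832015, K_2 = 415.2/379.2 = 1.094937, K_3 = 121.0/379.2 = 0.319093
Material balance + equilibrium reduce to Σ zᵢ(Kᵢ−1)/(1+β(Kᵢ−1)) = 0.
g(0) = ΣzᵢKᵢ − 1 = 0.4970 and g(1) = 1 − Σzᵢ/Kᵢ = -0.1042, so a root lies in (0, 1).
Newton–Raphson from β = 0.63:
  β = 0.6300: g = 0.11238, g' = -0.4556 → β = 0.8767
  β = 0.8767: g = -0.01435, g' = -0.6187 → β = 0.8535
  β = 0.8535: g = -0.00035, g' = -0.5894 → β = 0.8529
Converged at β = 0.8529.

β = 0.8529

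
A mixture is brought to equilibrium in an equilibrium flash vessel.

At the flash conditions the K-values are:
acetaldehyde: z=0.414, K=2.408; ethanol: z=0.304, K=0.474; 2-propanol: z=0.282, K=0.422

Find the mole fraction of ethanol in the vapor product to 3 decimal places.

y_ethanol = 0.175

Rachford–Rice: g(ψ) = Σ zᵢ(Kᵢ−1)/(1+ψ(Kᵢ−1)) = 0.
g(0) = ΣzᵢKᵢ − 1 = 0.260 and g(1) = 1 − Σzᵢ/Kᵢ = -0.482, so a root lies in (0, 1).
Newton–Raphson from ψ = 0.5:
  ψ = 0.500: g = -0.1041, g' = -0.624 → ψ = 0.333
  ψ = 0.333: g = 0.0011, g' = -0.648 → ψ = 0.335
Converged at ψ = 0.335.
Compositions from xᵢ = zᵢ/(1+ψ(Kᵢ−1)), yᵢ = Kᵢxᵢ:
  acetaldehyde: x = 0.281, y = 0.678
  ethanol: x = 0.369, y = 0.175
  2-propanol: x = 0.350, y = 0.148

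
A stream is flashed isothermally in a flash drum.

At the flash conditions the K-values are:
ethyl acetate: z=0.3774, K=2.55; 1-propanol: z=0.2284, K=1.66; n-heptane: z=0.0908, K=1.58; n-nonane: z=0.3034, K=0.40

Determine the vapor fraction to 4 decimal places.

ψ = 0.8686

Rachford–Rice: g(ψ) = Σ zᵢ(Kᵢ−1)/(1+ψ(Kᵢ−1)) = 0.
g(0) = ΣzᵢKᵢ − 1 = 0.6063 and g(1) = 1 − Σzᵢ/Kᵢ = -0.1016, so a root lies in (0, 1).
Newton–Raphson from ψ = 0.5:
  ψ = 0.5000: g = 0.22367, g' = -0.5853 → ψ = 0.8822
  ψ = 0.8822: g = -0.00952, g' = -0.7079 → ψ = 0.8687
  ψ = 0.8687: g = -0.00009, g' = -0.6949 → ψ = 0.8686
Converged at ψ = 0.8686.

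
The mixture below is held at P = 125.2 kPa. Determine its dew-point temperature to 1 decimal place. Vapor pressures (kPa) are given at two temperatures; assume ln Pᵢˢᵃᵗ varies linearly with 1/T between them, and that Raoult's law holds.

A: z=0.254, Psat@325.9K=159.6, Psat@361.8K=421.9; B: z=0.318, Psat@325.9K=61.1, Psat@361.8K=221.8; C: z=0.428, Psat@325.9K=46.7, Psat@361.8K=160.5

T = 345.3 K

Dew-point temperature: Σzᵢ·P/Pᵢˢᵃᵗ(T) = 1. Interpolate ln Pᵢˢᵃᵗ = aᵢ + bᵢ/T.
  T = 325.9 K: ΣzᵢP/Pᵢˢᵃᵗ = 1.9983
  T = 361.8 K: ΣzᵢP/Pᵢˢᵃᵗ = 0.5887
  T = 343.9 K: ΣzᵢP/Pᵢˢᵃᵗ = 1.0477
  T = 352.9 K: ΣzᵢP/Pᵢˢᵃᵗ = 0.7782
  T = 348.4 K: ΣzᵢP/Pᵢˢᵃᵗ = 0.9012
  T = 346.1 K: ΣzᵢP/Pᵢˢᵃᵗ = 0.9728
Interpolating between 343.9 K and 346.1 K gives T ≈ 345.3 K.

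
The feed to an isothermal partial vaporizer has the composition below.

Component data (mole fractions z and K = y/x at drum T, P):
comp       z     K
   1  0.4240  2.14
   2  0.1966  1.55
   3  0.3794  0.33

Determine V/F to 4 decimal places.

Rachford–Rice: g(V/F) = Σ zᵢ(Kᵢ−1)/(1+V/F(Kᵢ−1)) = 0.
g(0) = ΣzᵢKᵢ − 1 = 0.3373 and g(1) = 1 − Σzᵢ/Kᵢ = -0.4747, so a root lies in (0, 1).
Newton iteration, V/F⁰ = 0.43:
  V/F = 0.4300: g = 0.05474, g' = -0.6231 → V/F = 0.5178
  V/F = 0.5178: g = -0.00116, g' = -0.6533 → V/F = 0.5161
Converged at V/F = 0.5161.

V/F = 0.5161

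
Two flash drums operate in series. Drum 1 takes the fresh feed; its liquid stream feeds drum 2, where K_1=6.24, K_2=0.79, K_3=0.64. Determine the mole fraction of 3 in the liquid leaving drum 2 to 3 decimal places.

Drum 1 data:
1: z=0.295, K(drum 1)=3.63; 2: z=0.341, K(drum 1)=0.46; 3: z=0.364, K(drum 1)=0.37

Drum 1:
Rachford–Rice: g(ψ₁) = Σ zᵢ(Kᵢ−1)/(1+ψ₁(Kᵢ−1)) = 0.
g(0) = ΣzᵢKᵢ − 1 = 0.362 and g(1) = 1 − Σzᵢ/Kᵢ = -0.806, so a root lies in (0, 1).
Iterate (Newton) starting at ψ₁ = 0.68:
  ψ₁ = 0.680: g = -0.4139, g' = -0.953 → ψ₁ = 0.246
  ψ₁ = 0.246: g = -0.0122, g' = -1.088 → ψ₁ = 0.234
Converged at ψ₁ = 0.234.
Drum-1 compositions:
  1: x = 0.182, y = 0.662
  2: x = 0.390, y = 0.180
  3: x = 0.427, y = 0.158
Drum-2 feed = drum-1 liquid: z₂ = (0.1825, 0.3904, 0.4271).
Drum 2:
Let ψ₂ = V/F and solve Σ zᵢ(Kᵢ−1)/(1+ψ₂(Kᵢ−1)) = 0.
g(0) = ΣzᵢKᵢ − 1 = 0.720 and g(1) = 1 − Σzᵢ/Kᵢ = -0.191, so a root lies in (0, 1).
Iterate (Newton) starting at ψ₂ = 0.45:
  ψ₂ = 0.450: g = 0.0107, g' = -0.544 → ψ₂ = 0.470
Converged at ψ₂ = 0.470.
  1: x = 0.053, y = 0.329
  2: x = 0.433, y = 0.342
  3: x = 0.514, y = 0.329

x_3 (drum 2) = 0.514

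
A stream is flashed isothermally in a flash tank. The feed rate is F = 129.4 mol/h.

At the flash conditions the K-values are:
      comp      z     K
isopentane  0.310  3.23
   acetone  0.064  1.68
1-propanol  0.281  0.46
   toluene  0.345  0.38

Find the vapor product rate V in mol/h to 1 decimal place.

V = 39.8 mol/h

Material balance + equilibrium reduce to Σ zᵢ(Kᵢ−1)/(1+ψ(Kᵢ−1)) = 0.
Check two-phase: ΣzᵢKᵢ = 1.369 > 1 and Σzᵢ/Kᵢ = 1.653 > 1, so g(0) = 0.369 > 0 and g(1) = -0.653 < 0.
Iterate (Newton) starting at ψ = 0.5:
  ψ = 0.500: g = -0.1585, g' = -0.793 → ψ = 0.300
  ψ = 0.300: g = 0.0063, g' = -0.890 → ψ = 0.307
Converged at ψ = 0.307.
Then V = ψ·F = 0.3073·129.4 = 39.8 mol/h and L = F − V = 89.6 mol/h.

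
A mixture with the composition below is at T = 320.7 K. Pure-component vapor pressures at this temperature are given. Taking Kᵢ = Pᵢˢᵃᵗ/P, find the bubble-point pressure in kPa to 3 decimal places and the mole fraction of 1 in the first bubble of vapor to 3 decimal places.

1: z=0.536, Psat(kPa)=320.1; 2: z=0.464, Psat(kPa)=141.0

At the bubble point ψ → 0, so ΣzᵢKᵢ = 1 with Kᵢ = Pᵢˢᵃᵗ/P ⇒ P = ΣzᵢPᵢˢᵃᵗ.
P = 0.536·320.1 + 0.464·141.0 = 236.998 kPa
yᵢ = zᵢPᵢˢᵃᵗ/P ⇒ y_1 = 0.536·320.1/236.998 = 0.724

Pbub = 236.998 kPa, y_1 = 0.724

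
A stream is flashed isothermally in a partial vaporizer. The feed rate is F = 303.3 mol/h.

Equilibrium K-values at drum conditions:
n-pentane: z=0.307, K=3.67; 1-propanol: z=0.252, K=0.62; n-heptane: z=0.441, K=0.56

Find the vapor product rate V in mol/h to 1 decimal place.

V = 143.7 mol/h

Material balance + equilibrium reduce to Σ zᵢ(Kᵢ−1)/(1+V/F(Kᵢ−1)) = 0.
g(0) = ΣzᵢKᵢ − 1 = 0.530 and g(1) = 1 − Σzᵢ/Kᵢ = -0.278, so a root lies in (0, 1).
Newton iteration, V/F⁰ = 0.31:
  V/F = 0.310: g = 0.1152, g' = -0.816 → V/F = 0.451
  V/F = 0.451: g = 0.0141, g' = -0.636 → V/F = 0.473
  V/F = 0.473: g = 0.0002, g' = -0.617 → V/F = 0.474
Converged at V/F = 0.474.
Then V = V/F·F = 0.4737·303.3 = 143.7 mol/h and L = F − V = 159.6 mol/h.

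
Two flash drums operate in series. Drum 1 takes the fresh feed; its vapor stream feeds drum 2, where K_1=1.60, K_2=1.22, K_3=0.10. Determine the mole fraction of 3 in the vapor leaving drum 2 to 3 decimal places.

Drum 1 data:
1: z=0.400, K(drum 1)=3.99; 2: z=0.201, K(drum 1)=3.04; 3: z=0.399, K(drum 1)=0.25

y_3 (drum 2) = 0.034

Drum 1:
Let ψ₁ = V/F and solve Σ zᵢ(Kᵢ−1)/(1+ψ₁(Kᵢ−1)) = 0.
g(0) = ΣzᵢKᵢ − 1 = 1.307 and g(1) = 1 − Σzᵢ/Kᵢ = -0.762, so a root lies in (0, 1).
Iterate (Newton) starting at ψ₁ = 0.54:
  ψ₁ = 0.540: g = 0.1496, g' = -1.346 → ψ₁ = 0.651
  ψ₁ = 0.651: g = -0.0029, g' = -1.423 → ψ₁ = 0.649
Converged at ψ₁ = 0.649.
Drum-1 compositions:
  1: x = 0.136, y = 0.543
  2: x = 0.086, y = 0.263
  3: x = 0.777, y = 0.194
Drum-2 feed = drum-1 vapor: z₂ = (0.5427, 0.2629, 0.1944).
Drum 2:
Newton iteration, ψ₂⁰ = 0.54:
  ψ₂ = 0.540: g = -0.0427, g' = -0.718 → ψ₂ = 0.480
  ψ₂ = 0.480: g = -0.0032, g' = -0.617 → ψ₂ = 0.475
Converged at ψ₂ = 0.475.
  1: x = 0.422, y = 0.676
  2: x = 0.238, y = 0.290
  3: x = 0.340, y = 0.034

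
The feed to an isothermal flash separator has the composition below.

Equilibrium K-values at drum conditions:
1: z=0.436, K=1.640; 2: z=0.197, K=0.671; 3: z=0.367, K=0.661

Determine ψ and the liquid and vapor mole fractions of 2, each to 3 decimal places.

Newton–Raphson from ψ = 0.5:
  ψ = 0.500: g = -0.0160, g' = -0.194 → ψ = 0.418
Converged at ψ = 0.418.
Compositions from xᵢ = zᵢ/(1+ψ(Kᵢ−1)), yᵢ = Kᵢxᵢ:
  1: x = 0.344, y = 0.564
  2: x = 0.228, y = 0.153
  3: x = 0.428, y = 0.283

ψ = 0.418, x_2 = 0.228, y_2 = 0.153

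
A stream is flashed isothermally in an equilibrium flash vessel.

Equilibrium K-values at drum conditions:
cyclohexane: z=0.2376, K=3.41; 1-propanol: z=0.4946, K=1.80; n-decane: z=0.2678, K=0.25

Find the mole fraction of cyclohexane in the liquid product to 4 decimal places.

x_cyclohexane = 0.0852

Newton–Raphson from ψ = 0.52:
  ψ = 0.5200: g = 0.20431, g' = -0.8345 → ψ = 0.7648
  ψ = 0.7648: g = -0.02417, g' = -1.1211 → ψ = 0.7433
  ψ = 0.7433: g = -0.00056, g' = -1.0707 → ψ = 0.7427
Converged at ψ = 0.7427.
Compositions from xᵢ = zᵢ/(1+ψ(Kᵢ−1)), yᵢ = Kᵢxᵢ:
  cyclohexane: x = 0.0852, y = 0.2904
  1-propanol: x = 0.3103, y = 0.5585
  n-decane: x = 0.6046, y = 0.1511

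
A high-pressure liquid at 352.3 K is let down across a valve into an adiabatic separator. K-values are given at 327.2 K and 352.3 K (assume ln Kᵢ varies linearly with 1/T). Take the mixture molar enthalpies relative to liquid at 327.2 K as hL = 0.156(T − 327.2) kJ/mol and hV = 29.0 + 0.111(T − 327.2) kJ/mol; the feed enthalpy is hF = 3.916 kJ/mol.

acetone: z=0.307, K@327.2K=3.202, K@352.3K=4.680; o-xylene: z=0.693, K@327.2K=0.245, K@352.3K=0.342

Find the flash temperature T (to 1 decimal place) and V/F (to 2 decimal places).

T = 330.2 K, V/F = 0.12

Adiabatic flash: solve Rachford–Rice at each trial T, then check hF = ψ·hV(T) + (1−ψ)·hL(T).
  T = 327.2 K: K = (3.202, 0.245), RR gives ψ = 0.092, H_out = 2.665 kJ/mol
  T = 352.3 K: K = (4.680, 0.342), RR gives ψ = 0.278, H_out = 11.671 kJ/mol
  T = 339.8 K: K = (3.901, 0.291), RR gives ψ = 0.194, H_out = 7.493 kJ/mol
  T = 333.5 K: K = (3.541, 0.268), RR gives ψ = 0.146, H_out = 5.189 kJ/mol
  T = 330.4 K: K = (3.372, 0.256), RR gives ψ = 0.121, H_out = 3.980 kJ/mol
  T = 328.8 K: K = (3.286, 0.251), RR gives ψ = 0.107, H_out = 3.332 kJ/mol
Linear interpolation between T = 328.8 (H_out = 3.332) and T = 330.4 (H_out = 3.980) on hF = 3.916 gives T ≈ 330.2 K, at which ψ = 0.12.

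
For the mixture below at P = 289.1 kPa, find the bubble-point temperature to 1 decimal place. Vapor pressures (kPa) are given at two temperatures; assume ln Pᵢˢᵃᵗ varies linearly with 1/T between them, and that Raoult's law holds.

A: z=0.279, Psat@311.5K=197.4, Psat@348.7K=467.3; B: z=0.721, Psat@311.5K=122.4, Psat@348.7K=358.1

Bubble-point temperature: ΣzᵢPᵢˢᵃᵗ(T) = P. Interpolate ln Pᵢˢᵃᵗ = aᵢ + bᵢ/T.
  T = 311.5 K: ΣzᵢPᵢˢᵃᵗ = 143.33 kPa
  T = 348.7 K: ΣzᵢPᵢˢᵃᵗ = 388.57 kPa
  T = 330.1 K: ΣzᵢPᵢˢᵃᵗ = 242.40 kPa
  T = 339.4 K: ΣzᵢPᵢˢᵃᵗ = 308.81 kPa
  T = 334.8 K: ΣzᵢPᵢˢᵃᵗ = 274.39 kPa
  T = 337.1 K: ΣzᵢPᵢˢᵃᵗ = 291.20 kPa
Interpolating between 334.8 K and 337.1 K gives T ≈ 336.8 K.

T = 336.8 K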